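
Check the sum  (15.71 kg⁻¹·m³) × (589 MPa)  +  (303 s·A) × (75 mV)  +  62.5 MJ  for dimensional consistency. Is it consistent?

Expand each in SI base units:
  (15.71 kg⁻¹·m³) × (589 MPa):  [kg⁻¹·m³] · [kg·m⁻¹·s⁻²] = m²·s⁻²
  (303 s·A) × (75 mV):  [s·A] · [kg·m²·s⁻³·A⁻¹] = kg·m²·s⁻²
  62.5 MJ:  J = N·m = kg·m²·s⁻²
The terms do not share a single dimension (kg·m²·s⁻² vs m²·s⁻²).

No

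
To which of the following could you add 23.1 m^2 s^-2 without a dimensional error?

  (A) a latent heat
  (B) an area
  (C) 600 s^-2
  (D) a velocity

Reference: m²·s⁻².
Each option:
  (A) [latent heat] = m²·s⁻²  ← same
  (B) [area] = m²
  (C) s⁻²
  (D) [velocity] = m·s⁻¹
Only (A) matches m²·s⁻².

(A)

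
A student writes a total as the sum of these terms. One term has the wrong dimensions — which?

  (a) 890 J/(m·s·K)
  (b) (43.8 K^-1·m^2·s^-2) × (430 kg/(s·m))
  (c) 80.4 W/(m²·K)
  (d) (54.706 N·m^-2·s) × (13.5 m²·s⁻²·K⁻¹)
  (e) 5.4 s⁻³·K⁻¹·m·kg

(c)

Work out the base dimensions of each:
  (a) J·s⁻¹·m⁻¹·K⁻¹ = N·m·s⁻¹·m⁻¹·K⁻¹ = kg·m·s⁻³·K⁻¹
  (b) [m²·s⁻²·K⁻¹] · [kg·m⁻¹·s⁻¹] = kg·m·s⁻³·K⁻¹
  (c) W·m⁻²·K⁻¹ = J·s⁻¹·m⁻²·K⁻¹ = kg·s⁻³·K⁻¹
  (d) [kg·m⁻¹·s⁻¹] · [m²·s⁻²·K⁻¹] = kg·m·s⁻³·K⁻¹
  (e) kg·m·s⁻³·K⁻¹
All reduce to kg·m·s⁻³·K⁻¹ except (c), which is kg·s⁻³·K⁻¹.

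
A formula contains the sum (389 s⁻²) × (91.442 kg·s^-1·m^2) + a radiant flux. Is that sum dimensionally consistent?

In SI base units:
  (389 s⁻²) × (91.442 kg·s^-1·m^2):  [s⁻²] · [kg·m²·s⁻¹] = kg·m²·s⁻³
  a radiant flux:  [radiant flux] = kg·m²·s⁻³
Both are kg·m²·s⁻³, so they have the same dimensions and can be added.

Yes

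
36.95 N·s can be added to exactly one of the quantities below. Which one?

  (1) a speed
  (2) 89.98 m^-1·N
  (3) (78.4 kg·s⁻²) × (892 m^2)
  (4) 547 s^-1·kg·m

(4)

Reference: N·s = kg·m·s⁻²·s = kg·m·s⁻¹.
Each option:
  (1) [speed] = m·s⁻¹
  (2) N·m⁻¹ = kg·m·s⁻²·m⁻¹ = kg·s⁻²
  (3) [kg·s⁻²] · [m²] = kg·m²·s⁻²
  (4) kg·m·s⁻¹  ← same
Only (4) matches kg·m·s⁻¹.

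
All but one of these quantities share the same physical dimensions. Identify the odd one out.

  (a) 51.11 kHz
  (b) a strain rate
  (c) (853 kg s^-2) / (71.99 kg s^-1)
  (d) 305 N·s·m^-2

(d)

Expand each in SI base units:
  (a) Hz = s⁻¹
  (b) [strain rate] = s⁻¹
  (c) [kg·s⁻²] / [kg·s⁻¹] = s⁻¹
  (d) N·s·m⁻² = kg·m·s⁻²·s·m⁻² = kg·m⁻¹·s⁻¹
All reduce to s⁻¹ except (d), which is kg·m⁻¹·s⁻¹.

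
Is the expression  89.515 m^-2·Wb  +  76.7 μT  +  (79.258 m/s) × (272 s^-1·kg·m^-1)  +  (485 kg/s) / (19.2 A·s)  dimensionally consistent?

Expand each in SI base units:
  89.515 m^-2·Wb:  Wb·m⁻² = V·s·m⁻² = kg·s⁻²·A⁻¹
  76.7 μT:  T = Wb·m⁻² = kg·s⁻²·A⁻¹
  (79.258 m/s) × (272 s^-1·kg·m^-1):  [m·s⁻¹] · [kg·m⁻¹·s⁻¹] = kg·s⁻²
  (485 kg/s) / (19.2 A·s):  [kg·s⁻¹] / [s·A] = kg·s⁻²·A⁻¹
The terms do not share a single dimension (kg·s⁻² vs kg·s⁻²·A⁻¹).

No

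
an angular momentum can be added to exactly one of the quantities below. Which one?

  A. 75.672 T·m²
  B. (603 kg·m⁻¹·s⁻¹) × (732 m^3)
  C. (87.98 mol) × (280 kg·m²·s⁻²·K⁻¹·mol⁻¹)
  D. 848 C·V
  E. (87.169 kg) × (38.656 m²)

B.

Reference: [angular momentum] = kg·m²·s⁻¹.
Each option:
  A. T·m² = Wb·m⁻²·m² = kg·m²·s⁻²·A⁻¹
  B. [kg·m⁻¹·s⁻¹] · [m³] = kg·m²·s⁻¹  ← same
  C. [mol] · [kg·m²·s⁻²·K⁻¹·mol⁻¹] = kg·m²·s⁻²·K⁻¹
  D. C·V = s·A·J·C⁻¹ = kg·m²·s⁻²
  E. [kg] · [m²] = kg·m²
Only B. matches kg·m²·s⁻¹.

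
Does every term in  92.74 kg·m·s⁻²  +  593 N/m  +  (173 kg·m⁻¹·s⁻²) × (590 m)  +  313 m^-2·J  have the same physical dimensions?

In SI base units:
  92.74 kg·m·s⁻²:  kg·m·s⁻²
  593 N/m:  N·m⁻¹ = kg·m·s⁻²·m⁻¹ = kg·s⁻²
  (173 kg·m⁻¹·s⁻²) × (590 m):  [kg·m⁻¹·s⁻²] · [m] = kg·s⁻²
  313 m^-2·J:  J·m⁻² = N·m·m⁻² = kg·s⁻²
The terms do not share a single dimension (kg·m·s⁻² vs kg·s⁻²).

No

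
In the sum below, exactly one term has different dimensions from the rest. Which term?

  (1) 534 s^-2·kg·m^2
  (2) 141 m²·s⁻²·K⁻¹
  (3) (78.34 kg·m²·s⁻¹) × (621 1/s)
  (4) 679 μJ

(2)

In SI base units:
  (1) kg·m²·s⁻²
  (2) m²·s⁻²·K⁻¹
  (3) [kg·m²·s⁻¹] · [s⁻¹] = kg·m²·s⁻²
  (4) J = N·m = kg·m²·s⁻²
All reduce to kg·m²·s⁻² except (2), which is m²·s⁻²·K⁻¹.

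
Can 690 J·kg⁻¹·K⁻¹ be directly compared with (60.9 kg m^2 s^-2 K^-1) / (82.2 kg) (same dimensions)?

Expand each in SI base units:
  690 J·kg⁻¹·K⁻¹:  J·kg⁻¹·K⁻¹ = N·m·kg⁻¹·K⁻¹ = m²·s⁻²·K⁻¹
  (60.9 kg m^2 s^-2 K^-1) / (82.2 kg):  [kg·m²·s⁻²·K⁻¹] / [kg] = m²·s⁻²·K⁻¹
Both are m²·s⁻²·K⁻¹, so they have the same dimensions and can be added.

Yes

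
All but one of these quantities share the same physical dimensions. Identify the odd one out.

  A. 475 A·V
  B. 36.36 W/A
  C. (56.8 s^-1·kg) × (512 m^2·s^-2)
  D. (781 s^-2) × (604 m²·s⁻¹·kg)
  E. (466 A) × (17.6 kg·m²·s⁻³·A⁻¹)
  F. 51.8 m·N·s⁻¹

B.

Work out the base dimensions of each:
  A. V·A = J·C⁻¹·A = kg·m²·s⁻³
  B. W·A⁻¹ = J·s⁻¹·A⁻¹ = kg·m²·s⁻³·A⁻¹
  C. [kg·s⁻¹] · [m²·s⁻²] = kg·m²·s⁻³
  D. [s⁻²] · [kg·m²·s⁻¹] = kg·m²·s⁻³
  E. [A] · [kg·m²·s⁻³·A⁻¹] = kg·m²·s⁻³
  F. N·m·s⁻¹ = kg·m·s⁻²·m·s⁻¹ = kg·m²·s⁻³
All reduce to kg·m²·s⁻³ except B., which is kg·m²·s⁻³·A⁻¹.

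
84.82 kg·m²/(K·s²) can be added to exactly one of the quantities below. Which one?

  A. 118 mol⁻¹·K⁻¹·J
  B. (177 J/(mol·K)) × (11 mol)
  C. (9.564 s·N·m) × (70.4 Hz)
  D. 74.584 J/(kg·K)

B.

Reference: kg·m²·s⁻²·K⁻¹.
Each option:
  A. J·mol⁻¹·K⁻¹ = N·m·mol⁻¹·K⁻¹ = kg·m²·s⁻²·K⁻¹·mol⁻¹
  B. [kg·m²·s⁻²·K⁻¹·mol⁻¹] · [mol] = kg·m²·s⁻²·K⁻¹  ← same
  C. [kg·m²·s⁻¹] · [s⁻¹] = kg·m²·s⁻²
  D. J·kg⁻¹·K⁻¹ = N·m·kg⁻¹·K⁻¹ = m²·s⁻²·K⁻¹
Only B. matches kg·m²·s⁻²·K⁻¹.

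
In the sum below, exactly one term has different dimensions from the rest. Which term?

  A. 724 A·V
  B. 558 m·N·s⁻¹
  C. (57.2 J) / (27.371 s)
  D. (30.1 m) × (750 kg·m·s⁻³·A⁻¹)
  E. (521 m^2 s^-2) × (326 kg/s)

D.

Dimensions:
  A. V·A = J·C⁻¹·A = kg·m²·s⁻³
  B. N·m·s⁻¹ = kg·m·s⁻²·m·s⁻¹ = kg·m²·s⁻³
  C. [kg·m²·s⁻²] / [s] = kg·m²·s⁻³
  D. [m] · [kg·m·s⁻³·A⁻¹] = kg·m²·s⁻³·A⁻¹
  E. [m²·s⁻²] · [kg·s⁻¹] = kg·m²·s⁻³
All reduce to kg·m²·s⁻³ except D., which is kg·m²·s⁻³·A⁻¹.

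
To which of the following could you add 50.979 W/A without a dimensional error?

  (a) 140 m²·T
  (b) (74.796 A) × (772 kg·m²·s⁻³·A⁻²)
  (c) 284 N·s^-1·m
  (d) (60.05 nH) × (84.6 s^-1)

Reference: W·A⁻¹ = J·s⁻¹·A⁻¹ = kg·m²·s⁻³·A⁻¹.
Each option:
  (a) T·m² = Wb·m⁻²·m² = kg·m²·s⁻²·A⁻¹
  (b) [A] · [kg·m²·s⁻³·A⁻²] = kg·m²·s⁻³·A⁻¹  ← same
  (c) N·m·s⁻¹ = kg·m·s⁻²·m·s⁻¹ = kg·m²·s⁻³
  (d) [kg·m²·s⁻²·A⁻²] · [s⁻¹] = kg·m²·s⁻³·A⁻²
Only (b) matches kg·m²·s⁻³·A⁻¹.

(b)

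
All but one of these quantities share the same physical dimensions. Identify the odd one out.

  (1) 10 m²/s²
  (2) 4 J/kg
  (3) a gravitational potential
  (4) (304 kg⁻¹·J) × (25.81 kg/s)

Dimensions:
  (1) m²·s⁻²
  (2) J·kg⁻¹ = N·m·kg⁻¹ = m²·s⁻²
  (3) [gravitational potential] = m²·s⁻²
  (4) [m²·s⁻²] · [kg·s⁻¹] = kg·m²·s⁻³
All reduce to m²·s⁻² except (4), which is kg·m²·s⁻³.

(4)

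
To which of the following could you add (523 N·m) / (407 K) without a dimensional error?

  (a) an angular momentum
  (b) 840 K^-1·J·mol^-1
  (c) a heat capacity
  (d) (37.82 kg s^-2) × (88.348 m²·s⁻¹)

(c)

Reference: [kg·m²·s⁻²] / [K] = kg·m²·s⁻²·K⁻¹.
Each option:
  (a) [angular momentum] = kg·m²·s⁻¹
  (b) J·mol⁻¹·K⁻¹ = N·m·mol⁻¹·K⁻¹ = kg·m²·s⁻²·K⁻¹·mol⁻¹
  (c) [heat capacity] = kg·m²·s⁻²·K⁻¹  ← same
  (d) [kg·s⁻²] · [m²·s⁻¹] = kg·m²·s⁻³
Only (c) matches kg·m²·s⁻²·K⁻¹.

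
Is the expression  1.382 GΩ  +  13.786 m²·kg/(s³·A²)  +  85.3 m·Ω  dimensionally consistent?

Dimensions:
  1.382 GΩ:  Ω = V·A⁻¹ = kg·m²·s⁻³·A⁻²
  13.786 m²·kg/(s³·A²):  kg·m²·s⁻³·A⁻²
  85.3 m·Ω:  Ω·m = V·A⁻¹·m = kg·m³·s⁻³·A⁻²
The terms do not share a single dimension (kg·m²·s⁻³·A⁻² vs kg·m³·s⁻³·A⁻²).

No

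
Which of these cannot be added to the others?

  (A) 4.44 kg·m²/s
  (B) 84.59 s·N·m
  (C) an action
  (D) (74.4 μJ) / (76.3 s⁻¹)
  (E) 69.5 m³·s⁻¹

(E)

Reduce each to base SI dimensions:
  (A) kg·m²·s⁻¹
  (B) N·m·s = kg·m·s⁻²·m·s = kg·m²·s⁻¹
  (C) [action] = kg·m²·s⁻¹
  (D) [kg·m²·s⁻²] / [s⁻¹] = kg·m²·s⁻¹
  (E) m³·s⁻¹
All reduce to kg·m²·s⁻¹ except (E), which is m³·s⁻¹.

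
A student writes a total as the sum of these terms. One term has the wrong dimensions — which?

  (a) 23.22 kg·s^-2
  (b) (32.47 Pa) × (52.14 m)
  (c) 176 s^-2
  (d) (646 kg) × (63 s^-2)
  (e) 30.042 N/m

Work out the base dimensions of each:
  (a) kg·s⁻²
  (b) [kg·m⁻¹·s⁻²] · [m] = kg·s⁻²
  (c) s⁻²
  (d) [kg] · [s⁻²] = kg·s⁻²
  (e) N·m⁻¹ = kg·m·s⁻²·m⁻¹ = kg·s⁻²
All reduce to kg·s⁻² except (c), which is s⁻².

(c)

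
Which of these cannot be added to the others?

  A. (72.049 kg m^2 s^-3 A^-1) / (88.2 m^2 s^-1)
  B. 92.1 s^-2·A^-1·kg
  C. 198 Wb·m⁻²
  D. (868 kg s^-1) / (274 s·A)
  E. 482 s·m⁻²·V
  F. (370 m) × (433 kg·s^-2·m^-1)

Expand each in SI base units:
  A. [kg·m²·s⁻³·A⁻¹] / [m²·s⁻¹] = kg·s⁻²·A⁻¹
  B. kg·s⁻²·A⁻¹
  C. Wb·m⁻² = V·s·m⁻² = kg·s⁻²·A⁻¹
  D. [kg·s⁻¹] / [s·A] = kg·s⁻²·A⁻¹
  E. V·s·m⁻² = J·C⁻¹·s·m⁻² = kg·s⁻²·A⁻¹
  F. [m] · [kg·m⁻¹·s⁻²] = kg·s⁻²
All reduce to kg·s⁻²·A⁻¹ except F., which is kg·s⁻².

F.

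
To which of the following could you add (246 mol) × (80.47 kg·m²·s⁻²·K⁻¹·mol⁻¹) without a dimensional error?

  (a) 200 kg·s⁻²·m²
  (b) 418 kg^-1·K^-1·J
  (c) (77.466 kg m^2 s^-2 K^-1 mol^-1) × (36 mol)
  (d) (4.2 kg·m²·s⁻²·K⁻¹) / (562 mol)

(c)

Reference: [mol] · [kg·m²·s⁻²·K⁻¹·mol⁻¹] = kg·m²·s⁻²·K⁻¹.
Each option:
  (a) kg·m²·s⁻²
  (b) J·kg⁻¹·K⁻¹ = N·m·kg⁻¹·K⁻¹ = m²·s⁻²·K⁻¹
  (c) [kg·m²·s⁻²·K⁻¹·mol⁻¹] · [mol] = kg·m²·s⁻²·K⁻¹  ← same
  (d) [kg·m²·s⁻²·K⁻¹] / [mol] = kg·m²·s⁻²·K⁻¹·mol⁻¹
Only (c) matches kg·m²·s⁻²·K⁻¹.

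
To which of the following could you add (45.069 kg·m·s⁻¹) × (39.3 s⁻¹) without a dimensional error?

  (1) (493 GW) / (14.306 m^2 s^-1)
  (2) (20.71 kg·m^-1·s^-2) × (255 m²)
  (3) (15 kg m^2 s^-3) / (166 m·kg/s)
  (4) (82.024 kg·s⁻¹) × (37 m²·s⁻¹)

Reference: [kg·m·s⁻¹] · [s⁻¹] = kg·m·s⁻².
Each option:
  (1) [kg·m²·s⁻³] / [m²·s⁻¹] = kg·s⁻²
  (2) [kg·m⁻¹·s⁻²] · [m²] = kg·m·s⁻²  ← same
  (3) [kg·m²·s⁻³] / [kg·m·s⁻¹] = m·s⁻²
  (4) [kg·s⁻¹] · [m²·s⁻¹] = kg·m²·s⁻²
Only (2) matches kg·m·s⁻².

(2)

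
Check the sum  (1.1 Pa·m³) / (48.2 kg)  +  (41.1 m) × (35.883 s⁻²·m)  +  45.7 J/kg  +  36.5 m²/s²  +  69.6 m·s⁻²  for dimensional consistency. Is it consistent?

No

Dimensions:
  (1.1 Pa·m³) / (48.2 kg):  [kg·m²·s⁻²] / [kg] = m²·s⁻²
  (41.1 m) × (35.883 s⁻²·m):  [m] · [m·s⁻²] = m²·s⁻²
  45.7 J/kg:  J·kg⁻¹ = N·m·kg⁻¹ = m²·s⁻²
  36.5 m²/s²:  m²·s⁻²
  69.6 m·s⁻²:  m·s⁻²
The terms do not share a single dimension (m²·s⁻² vs m·s⁻²).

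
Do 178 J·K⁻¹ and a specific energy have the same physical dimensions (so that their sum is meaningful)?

Expand each in SI base units:
  178 J·K⁻¹:  J·K⁻¹ = N·m·K⁻¹ = kg·m²·s⁻²·K⁻¹
  a specific energy:  [specific energy] = m²·s⁻²
kg·m²·s⁻²·K⁻¹ ≠ m²·s⁻², so they cannot be added.

No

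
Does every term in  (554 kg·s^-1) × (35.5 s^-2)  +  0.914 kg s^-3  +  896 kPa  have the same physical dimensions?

Work out the base dimensions of each:
  (554 kg·s^-1) × (35.5 s^-2):  [kg·s⁻¹] · [s⁻²] = kg·s⁻³
  0.914 kg s^-3:  kg·s⁻³
  896 kPa:  Pa = N·m⁻² = kg·m⁻¹·s⁻²
The terms do not share a single dimension (kg·m⁻¹·s⁻² vs kg·s⁻³).

No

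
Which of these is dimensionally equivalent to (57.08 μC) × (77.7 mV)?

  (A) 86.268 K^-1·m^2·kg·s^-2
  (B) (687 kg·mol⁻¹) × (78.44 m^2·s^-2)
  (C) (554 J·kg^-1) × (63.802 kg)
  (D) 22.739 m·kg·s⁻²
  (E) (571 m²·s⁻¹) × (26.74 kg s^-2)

Reference: [s·A] · [kg·m²·s⁻³·A⁻¹] = kg·m²·s⁻².
Each option:
  (A) kg·m²·s⁻²·K⁻¹
  (B) [kg·mol⁻¹] · [m²·s⁻²] = kg·m²·s⁻²·mol⁻¹
  (C) [m²·s⁻²] · [kg] = kg·m²·s⁻²  ← same
  (D) kg·m·s⁻²
  (E) [m²·s⁻¹] · [kg·s⁻²] = kg·m²·s⁻³
Only (C) matches kg·m²·s⁻².

(C)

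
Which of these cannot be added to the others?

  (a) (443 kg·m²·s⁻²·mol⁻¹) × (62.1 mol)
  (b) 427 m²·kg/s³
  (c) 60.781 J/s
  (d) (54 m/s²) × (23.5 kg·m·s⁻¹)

Reduce each to base SI dimensions:
  (a) [kg·m²·s⁻²·mol⁻¹] · [mol] = kg·m²·s⁻²
  (b) kg·m²·s⁻³
  (c) J·s⁻¹ = N·m·s⁻¹ = kg·m²·s⁻³
  (d) [m·s⁻²] · [kg·m·s⁻¹] = kg·m²·s⁻³
All reduce to kg·m²·s⁻³ except (a), which is kg·m²·s⁻².

(a)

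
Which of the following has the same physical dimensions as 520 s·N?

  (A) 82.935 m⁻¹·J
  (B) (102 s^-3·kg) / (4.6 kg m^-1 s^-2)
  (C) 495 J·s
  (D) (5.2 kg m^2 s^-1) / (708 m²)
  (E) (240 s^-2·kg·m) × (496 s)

Reference: N·s = kg·m·s⁻²·s = kg·m·s⁻¹.
Each option:
  (A) J·m⁻¹ = N·m·m⁻¹ = kg·m·s⁻²
  (B) [kg·s⁻³] / [kg·m⁻¹·s⁻²] = m·s⁻¹
  (C) J·s = N·m·s = kg·m²·s⁻¹
  (D) [kg·m²·s⁻¹] / [m²] = kg·s⁻¹
  (E) [kg·m·s⁻²] · [s] = kg·m·s⁻¹  ← same
Only (E) matches kg·m·s⁻¹.

(E)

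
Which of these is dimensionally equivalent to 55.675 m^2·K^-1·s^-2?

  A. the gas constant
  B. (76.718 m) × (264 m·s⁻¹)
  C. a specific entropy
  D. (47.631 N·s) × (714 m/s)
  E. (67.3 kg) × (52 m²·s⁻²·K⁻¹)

C.

Reference: m²·s⁻²·K⁻¹.
Each option:
  A. [gas constant] = kg·m²·s⁻²·K⁻¹·mol⁻¹
  B. [m] · [m·s⁻¹] = m²·s⁻¹
  C. [specific entropy] = m²·s⁻²·K⁻¹  ← same
  D. [kg·m·s⁻¹] · [m·s⁻¹] = kg·m²·s⁻²
  E. [kg] · [m²·s⁻²·K⁻¹] = kg·m²·s⁻²·K⁻¹
Only C. matches m²·s⁻²·K⁻¹.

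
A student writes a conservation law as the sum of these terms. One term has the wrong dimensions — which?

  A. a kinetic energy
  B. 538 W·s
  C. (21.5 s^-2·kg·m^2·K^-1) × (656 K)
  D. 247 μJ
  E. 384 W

Reduce each to base SI dimensions:
  A. [kinetic energy] = kg·m²·s⁻²
  B. W·s = J·s⁻¹·s = kg·m²·s⁻²
  C. [kg·m²·s⁻²·K⁻¹] · [K] = kg·m²·s⁻²
  D. J = N·m = kg·m²·s⁻²
  E. W = J·s⁻¹ = kg·m²·s⁻³
All reduce to kg·m²·s⁻² except E., which is kg·m²·s⁻³.

E.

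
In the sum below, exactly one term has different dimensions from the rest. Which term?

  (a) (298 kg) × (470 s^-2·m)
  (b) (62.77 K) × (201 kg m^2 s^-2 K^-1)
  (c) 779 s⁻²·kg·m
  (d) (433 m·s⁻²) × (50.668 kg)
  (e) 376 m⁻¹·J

(b)

Work out the base dimensions of each:
  (a) [kg] · [m·s⁻²] = kg·m·s⁻²
  (b) [K] · [kg·m²·s⁻²·K⁻¹] = kg·m²·s⁻²
  (c) kg·m·s⁻²
  (d) [m·s⁻²] · [kg] = kg·m·s⁻²
  (e) J·m⁻¹ = N·m·m⁻¹ = kg·m·s⁻²
All reduce to kg·m·s⁻² except (b), which is kg·m²·s⁻².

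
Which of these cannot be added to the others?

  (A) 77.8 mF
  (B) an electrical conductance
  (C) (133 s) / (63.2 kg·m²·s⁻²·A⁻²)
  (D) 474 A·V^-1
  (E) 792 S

Reduce each to base SI dimensions:
  (A) F = C·V⁻¹ = kg⁻¹·m⁻²·s⁴·A²
  (B) [electrical conductance] = kg⁻¹·m⁻²·s³·A²
  (C) [s] / [kg·m²·s⁻²·A⁻²] = kg⁻¹·m⁻²·s³·A²
  (D) A·V⁻¹ = A·(J·C⁻¹)⁻¹ = kg⁻¹·m⁻²·s³·A²
  (E) S = Ω⁻¹ = kg⁻¹·m⁻²·s³·A²
All reduce to kg⁻¹·m⁻²·s³·A² except (A), which is kg⁻¹·m⁻²·s⁴·A².

(A)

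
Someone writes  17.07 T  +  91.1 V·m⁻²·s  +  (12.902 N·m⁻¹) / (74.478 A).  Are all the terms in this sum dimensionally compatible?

Yes

Reduce each to base SI dimensions:
  17.07 T:  T = Wb·m⁻² = kg·s⁻²·A⁻¹
  91.1 V·m⁻²·s:  V·s·m⁻² = J·C⁻¹·s·m⁻² = kg·s⁻²·A⁻¹
  (12.902 N·m⁻¹) / (74.478 A):  [kg·s⁻²] / [A] = kg·s⁻²·A⁻¹
Every term reduces to kg·s⁻²·A⁻¹.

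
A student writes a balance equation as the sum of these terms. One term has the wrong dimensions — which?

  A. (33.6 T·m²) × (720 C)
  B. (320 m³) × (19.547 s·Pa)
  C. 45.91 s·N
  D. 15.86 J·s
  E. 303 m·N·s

In SI base units:
  A. [kg·m²·s⁻²·A⁻¹] · [s·A] = kg·m²·s⁻¹
  B. [m³] · [kg·m⁻¹·s⁻¹] = kg·m²·s⁻¹
  C. N·s = kg·m·s⁻²·s = kg·m·s⁻¹
  D. J·s = N·m·s = kg·m²·s⁻¹
  E. N·m·s = kg·m·s⁻²·m·s = kg·m²·s⁻¹
All reduce to kg·m²·s⁻¹ except C., which is kg·m·s⁻¹.

C.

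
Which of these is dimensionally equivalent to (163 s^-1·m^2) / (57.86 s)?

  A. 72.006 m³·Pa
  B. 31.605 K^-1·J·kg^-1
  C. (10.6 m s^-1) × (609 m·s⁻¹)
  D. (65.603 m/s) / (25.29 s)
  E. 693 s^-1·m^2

C.

Reference: [m²·s⁻¹] / [s] = m²·s⁻².
Each option:
  A. Pa·m³ = N·m⁻²·m³ = kg·m²·s⁻²
  B. J·kg⁻¹·K⁻¹ = N·m·kg⁻¹·K⁻¹ = m²·s⁻²·K⁻¹
  C. [m·s⁻¹] · [m·s⁻¹] = m²·s⁻²  ← same
  D. [m·s⁻¹] / [s] = m·s⁻²
  E. m²·s⁻¹
Only C. matches m²·s⁻².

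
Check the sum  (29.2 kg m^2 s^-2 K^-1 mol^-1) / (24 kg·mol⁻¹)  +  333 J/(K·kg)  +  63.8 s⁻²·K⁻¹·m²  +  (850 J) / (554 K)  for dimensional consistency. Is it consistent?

Work out the base dimensions of each:
  (29.2 kg m^2 s^-2 K^-1 mol^-1) / (24 kg·mol⁻¹):  [kg·m²·s⁻²·K⁻¹·mol⁻¹] / [kg·mol⁻¹] = m²·s⁻²·K⁻¹
  333 J/(K·kg):  J·kg⁻¹·K⁻¹ = N·m·kg⁻¹·K⁻¹ = m²·s⁻²·K⁻¹
  63.8 s⁻²·K⁻¹·m²:  m²·s⁻²·K⁻¹
  (850 J) / (554 K):  [kg·m²·s⁻²] / [K] = kg·m²·s⁻²·K⁻¹
The terms do not share a single dimension (kg·m²·s⁻²·K⁻¹ vs m²·s⁻²·K⁻¹).

No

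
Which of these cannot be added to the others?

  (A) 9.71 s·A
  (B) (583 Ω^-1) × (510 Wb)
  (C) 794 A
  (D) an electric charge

Dimensions:
  (A) A·s = s·A
  (B) [kg⁻¹·m⁻²·s³·A²] · [kg·m²·s⁻²·A⁻¹] = s·A
  (C) A
  (D) [electric charge] = s·A
All reduce to s·A except (C), which is A.

(C)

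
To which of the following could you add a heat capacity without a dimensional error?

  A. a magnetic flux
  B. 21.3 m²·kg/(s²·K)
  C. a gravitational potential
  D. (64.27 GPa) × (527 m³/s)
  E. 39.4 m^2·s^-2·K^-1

B.

Reference: [heat capacity] = kg·m²·s⁻²·K⁻¹.
Each option:
  A. [magnetic flux] = kg·m²·s⁻²·A⁻¹
  B. kg·m²·s⁻²·K⁻¹  ← same
  C. [gravitational potential] = m²·s⁻²
  D. [kg·m⁻¹·s⁻²] · [m³·s⁻¹] = kg·m²·s⁻³
  E. m²·s⁻²·K⁻¹
Only B. matches kg·m²·s⁻²·K⁻¹.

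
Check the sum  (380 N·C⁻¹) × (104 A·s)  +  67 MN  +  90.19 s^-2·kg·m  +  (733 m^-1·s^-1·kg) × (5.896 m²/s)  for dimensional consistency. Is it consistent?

In SI base units:
  (380 N·C⁻¹) × (104 A·s):  [kg·m·s⁻³·A⁻¹] · [s·A] = kg·m·s⁻²
  67 MN:  N = kg·m·s⁻²
  90.19 s^-2·kg·m:  kg·m·s⁻²
  (733 m^-1·s^-1·kg) × (5.896 m²/s):  [kg·m⁻¹·s⁻¹] · [m²·s⁻¹] = kg·m·s⁻²
Every term reduces to kg·m·s⁻².

Yes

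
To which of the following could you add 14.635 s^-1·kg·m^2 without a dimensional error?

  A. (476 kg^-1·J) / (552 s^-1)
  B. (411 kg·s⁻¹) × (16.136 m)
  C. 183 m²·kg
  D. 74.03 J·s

Reference: kg·m²·s⁻¹.
Each option:
  A. [m²·s⁻²] / [s⁻¹] = m²·s⁻¹
  B. [kg·s⁻¹] · [m] = kg·m·s⁻¹
  C. kg·m²
  D. J·s = N·m·s = kg·m²·s⁻¹  ← same
Only D. matches kg·m²·s⁻¹.

D.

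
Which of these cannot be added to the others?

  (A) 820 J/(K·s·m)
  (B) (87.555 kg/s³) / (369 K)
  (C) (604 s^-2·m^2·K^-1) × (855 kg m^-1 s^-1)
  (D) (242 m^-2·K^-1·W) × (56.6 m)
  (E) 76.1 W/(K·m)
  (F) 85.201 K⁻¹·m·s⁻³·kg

(B)

In SI base units:
  (A) J·s⁻¹·m⁻¹·K⁻¹ = N·m·s⁻¹·m⁻¹·K⁻¹ = kg·m·s⁻³·K⁻¹
  (B) [kg·s⁻³] / [K] = kg·s⁻³·K⁻¹
  (C) [m²·s⁻²·K⁻¹] · [kg·m⁻¹·s⁻¹] = kg·m·s⁻³·K⁻¹
  (D) [kg·s⁻³·K⁻¹] · [m] = kg·m·s⁻³·K⁻¹
  (E) W·m⁻¹·K⁻¹ = J·s⁻¹·m⁻¹·K⁻¹ = kg·m·s⁻³·K⁻¹
  (F) kg·m·s⁻³·K⁻¹
All reduce to kg·m·s⁻³·K⁻¹ except (B), which is kg·s⁻³·K⁻¹.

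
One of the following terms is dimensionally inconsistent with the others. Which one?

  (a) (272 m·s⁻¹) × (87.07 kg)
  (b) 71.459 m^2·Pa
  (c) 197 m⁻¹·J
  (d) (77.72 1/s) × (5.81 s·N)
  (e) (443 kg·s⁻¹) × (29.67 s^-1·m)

(a)

In SI base units:
  (a) [m·s⁻¹] · [kg] = kg·m·s⁻¹
  (b) Pa·m² = N·m⁻²·m² = kg·m·s⁻²
  (c) J·m⁻¹ = N·m·m⁻¹ = kg·m·s⁻²
  (d) [s⁻¹] · [kg·m·s⁻¹] = kg·m·s⁻²
  (e) [kg·s⁻¹] · [m·s⁻¹] = kg·m·s⁻²
All reduce to kg·m·s⁻² except (a), which is kg·m·s⁻¹.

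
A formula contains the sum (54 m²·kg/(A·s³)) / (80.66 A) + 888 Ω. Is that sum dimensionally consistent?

Yes

Dimensions:
  (54 m²·kg/(A·s³)) / (80.66 A):  [kg·m²·s⁻³·A⁻¹] / [A] = kg·m²·s⁻³·A⁻²
  888 Ω:  Ω = V·A⁻¹ = kg·m²·s⁻³·A⁻²
Both are kg·m²·s⁻³·A⁻², so they have the same dimensions and can be added.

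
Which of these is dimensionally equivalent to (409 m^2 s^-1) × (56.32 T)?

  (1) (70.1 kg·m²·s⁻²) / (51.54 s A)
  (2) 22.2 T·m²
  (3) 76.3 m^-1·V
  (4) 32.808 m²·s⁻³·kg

Reference: [m²·s⁻¹] · [kg·s⁻²·A⁻¹] = kg·m²·s⁻³·A⁻¹.
Each option:
  (1) [kg·m²·s⁻²] / [s·A] = kg·m²·s⁻³·A⁻¹  ← same
  (2) T·m² = Wb·m⁻²·m² = kg·m²·s⁻²·A⁻¹
  (3) V·m⁻¹ = J·C⁻¹·m⁻¹ = kg·m·s⁻³·A⁻¹
  (4) kg·m²·s⁻³
Only (1) matches kg·m²·s⁻³·A⁻¹.

(1)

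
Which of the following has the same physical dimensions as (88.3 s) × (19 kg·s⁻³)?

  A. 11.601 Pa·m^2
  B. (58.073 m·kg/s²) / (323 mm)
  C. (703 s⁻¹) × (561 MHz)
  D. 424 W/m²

Reference: [s] · [kg·s⁻³] = kg·s⁻².
Each option:
  A. Pa·m² = N·m⁻²·m² = kg·m·s⁻²
  B. [kg·m·s⁻²] / [m] = kg·s⁻²  ← same
  C. [s⁻¹] · [s⁻¹] = s⁻²
  D. W·m⁻² = J·s⁻¹·m⁻² = kg·s⁻³
Only B. matches kg·s⁻².

B.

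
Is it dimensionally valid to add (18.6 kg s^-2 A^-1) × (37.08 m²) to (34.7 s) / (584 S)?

No

In SI base units:
  (18.6 kg s^-2 A^-1) × (37.08 m²):  [kg·s⁻²·A⁻¹] · [m²] = kg·m²·s⁻²·A⁻¹
  (34.7 s) / (584 S):  [s] / [kg⁻¹·m⁻²·s³·A²] = kg·m²·s⁻²·A⁻²
kg·m²·s⁻²·A⁻¹ ≠ kg·m²·s⁻²·A⁻², so they cannot be added.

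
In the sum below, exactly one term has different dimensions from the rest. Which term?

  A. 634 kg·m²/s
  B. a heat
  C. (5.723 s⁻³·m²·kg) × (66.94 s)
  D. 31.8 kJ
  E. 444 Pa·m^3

A.

Reduce each to base SI dimensions:
  A. kg·m²·s⁻¹
  B. [heat] = kg·m²·s⁻²
  C. [kg·m²·s⁻³] · [s] = kg·m²·s⁻²
  D. J = N·m = kg·m²·s⁻²
  E. Pa·m³ = N·m⁻²·m³ = kg·m²·s⁻²
All reduce to kg·m²·s⁻² except A., which is kg·m²·s⁻¹.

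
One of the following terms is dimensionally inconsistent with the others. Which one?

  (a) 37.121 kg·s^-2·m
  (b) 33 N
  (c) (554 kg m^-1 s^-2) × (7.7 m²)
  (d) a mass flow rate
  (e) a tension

(d)

Dimensions:
  (a) kg·m·s⁻²
  (b) N = kg·m·s⁻²
  (c) [kg·m⁻¹·s⁻²] · [m²] = kg·m·s⁻²
  (d) [mass flow rate] = kg·s⁻¹
  (e) [tension] = kg·m·s⁻²
All reduce to kg·m·s⁻² except (d), which is kg·s⁻¹.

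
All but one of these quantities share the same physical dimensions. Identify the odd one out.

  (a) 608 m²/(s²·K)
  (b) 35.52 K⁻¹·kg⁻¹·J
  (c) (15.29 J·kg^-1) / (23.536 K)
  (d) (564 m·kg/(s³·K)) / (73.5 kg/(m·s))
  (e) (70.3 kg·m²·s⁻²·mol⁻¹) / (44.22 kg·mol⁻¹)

(e)

Expand each in SI base units:
  (a) m²·s⁻²·K⁻¹
  (b) J·kg⁻¹·K⁻¹ = N·m·kg⁻¹·K⁻¹ = m²·s⁻²·K⁻¹
  (c) [m²·s⁻²] / [K] = m²·s⁻²·K⁻¹
  (d) [kg·m·s⁻³·K⁻¹] / [kg·m⁻¹·s⁻¹] = m²·s⁻²·K⁻¹
  (e) [kg·m²·s⁻²·mol⁻¹] / [kg·mol⁻¹] = m²·s⁻²
All reduce to m²·s⁻²·K⁻¹ except (e), which is m²·s⁻².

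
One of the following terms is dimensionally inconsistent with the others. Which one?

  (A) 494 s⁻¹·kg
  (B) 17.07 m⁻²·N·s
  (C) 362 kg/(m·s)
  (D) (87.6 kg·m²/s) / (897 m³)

(A)

Expand each in SI base units:
  (A) kg·s⁻¹
  (B) N·s·m⁻² = kg·m·s⁻²·s·m⁻² = kg·m⁻¹·s⁻¹
  (C) kg·m⁻¹·s⁻¹
  (D) [kg·m²·s⁻¹] / [m³] = kg·m⁻¹·s⁻¹
All reduce to kg·m⁻¹·s⁻¹ except (A), which is kg·s⁻¹.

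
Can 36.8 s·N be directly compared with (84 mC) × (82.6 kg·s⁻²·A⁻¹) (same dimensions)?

No

In SI base units:
  36.8 s·N:  N·s = kg·m·s⁻²·s = kg·m·s⁻¹
  (84 mC) × (82.6 kg·s⁻²·A⁻¹):  [s·A] · [kg·s⁻²·A⁻¹] = kg·s⁻¹
kg·m·s⁻¹ ≠ kg·s⁻¹, so they cannot be added.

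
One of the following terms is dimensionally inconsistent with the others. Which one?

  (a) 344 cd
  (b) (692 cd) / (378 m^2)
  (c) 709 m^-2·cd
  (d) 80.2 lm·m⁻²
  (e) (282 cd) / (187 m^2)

In SI base units:
  (a) cd
  (b) [cd] / [m²] = m⁻²·cd
  (c) cd·m⁻² = m⁻²·cd
  (d) lm·m⁻² = cd·m⁻² = m⁻²·cd
  (e) [cd] / [m²] = m⁻²·cd
All reduce to m⁻²·cd except (a), which is cd.

(a)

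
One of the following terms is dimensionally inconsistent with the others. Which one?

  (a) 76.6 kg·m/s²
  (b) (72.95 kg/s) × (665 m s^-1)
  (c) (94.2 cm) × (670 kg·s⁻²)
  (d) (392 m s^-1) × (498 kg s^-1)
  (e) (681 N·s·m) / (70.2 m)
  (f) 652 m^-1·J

(e)

Dimensions:
  (a) kg·m·s⁻²
  (b) [kg·s⁻¹] · [m·s⁻¹] = kg·m·s⁻²
  (c) [m] · [kg·s⁻²] = kg·m·s⁻²
  (d) [m·s⁻¹] · [kg·s⁻¹] = kg·m·s⁻²
  (e) [kg·m²·s⁻¹] / [m] = kg·m·s⁻¹
  (f) J·m⁻¹ = N·m·m⁻¹ = kg·m·s⁻²
All reduce to kg·m·s⁻² except (e), which is kg·m·s⁻¹.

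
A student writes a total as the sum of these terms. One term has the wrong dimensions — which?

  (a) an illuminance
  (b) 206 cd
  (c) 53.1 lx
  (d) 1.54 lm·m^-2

Reduce each to base SI dimensions:
  (a) [illuminance] = m⁻²·cd
  (b) cd
  (c) lx = lm·m⁻² = m⁻²·cd
  (d) lm·m⁻² = cd·m⁻² = m⁻²·cd
All reduce to m⁻²·cd except (b), which is cd.

(b)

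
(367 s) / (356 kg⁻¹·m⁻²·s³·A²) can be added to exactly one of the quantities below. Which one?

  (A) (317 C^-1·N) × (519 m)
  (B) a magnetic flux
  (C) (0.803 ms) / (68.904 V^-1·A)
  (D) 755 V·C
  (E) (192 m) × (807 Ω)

(C)

Reference: [s] / [kg⁻¹·m⁻²·s³·A²] = kg·m²·s⁻²·A⁻².
Each option:
  (A) [kg·m·s⁻³·A⁻¹] · [m] = kg·m²·s⁻³·A⁻¹
  (B) [magnetic flux] = kg·m²·s⁻²·A⁻¹
  (C) [s] / [kg⁻¹·m⁻²·s³·A²] = kg·m²·s⁻²·A⁻²  ← same
  (D) C·V = s·A·J·C⁻¹ = kg·m²·s⁻²
  (E) [m] · [kg·m²·s⁻³·A⁻²] = kg·m³·s⁻³·A⁻²
Only (C) matches kg·m²·s⁻²·A⁻².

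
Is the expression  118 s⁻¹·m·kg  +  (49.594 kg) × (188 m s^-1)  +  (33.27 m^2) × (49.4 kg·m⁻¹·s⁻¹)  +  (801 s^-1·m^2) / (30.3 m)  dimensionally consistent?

No

Reduce each to base SI dimensions:
  118 s⁻¹·m·kg:  kg·m·s⁻¹
  (49.594 kg) × (188 m s^-1):  [kg] · [m·s⁻¹] = kg·m·s⁻¹
  (33.27 m^2) × (49.4 kg·m⁻¹·s⁻¹):  [m²] · [kg·m⁻¹·s⁻¹] = kg·m·s⁻¹
  (801 s^-1·m^2) / (30.3 m):  [m²·s⁻¹] / [m] = m·s⁻¹
The terms do not share a single dimension (kg·m·s⁻¹ vs m·s⁻¹).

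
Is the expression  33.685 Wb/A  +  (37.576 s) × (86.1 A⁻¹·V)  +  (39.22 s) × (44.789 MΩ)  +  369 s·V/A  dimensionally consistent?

Expand each in SI base units:
  33.685 Wb/A:  Wb·A⁻¹ = V·s·A⁻¹ = kg·m²·s⁻²·A⁻²
  (37.576 s) × (86.1 A⁻¹·V):  [s] · [kg·m²·s⁻³·A⁻²] = kg·m²·s⁻²·A⁻²
  (39.22 s) × (44.789 MΩ):  [s] · [kg·m²·s⁻³·A⁻²] = kg·m²·s⁻²·A⁻²
  369 s·V/A:  V·s·A⁻¹ = J·C⁻¹·s·A⁻¹ = kg·m²·s⁻²·A⁻²
Every term reduces to kg·m²·s⁻²·A⁻².

Yes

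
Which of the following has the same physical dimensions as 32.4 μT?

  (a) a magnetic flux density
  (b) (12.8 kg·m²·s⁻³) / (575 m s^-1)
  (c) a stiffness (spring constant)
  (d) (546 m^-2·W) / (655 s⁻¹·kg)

Reference: T = Wb·m⁻² = kg·s⁻²·A⁻¹.
Each option:
  (a) [magnetic flux density] = kg·s⁻²·A⁻¹  ← same
  (b) [kg·m²·s⁻³] / [m·s⁻¹] = kg·m·s⁻²
  (c) [stiffness (spring constant)] = kg·s⁻²
  (d) [kg·s⁻³] / [kg·s⁻¹] = s⁻²
Only (a) matches kg·s⁻²·A⁻¹.

(a)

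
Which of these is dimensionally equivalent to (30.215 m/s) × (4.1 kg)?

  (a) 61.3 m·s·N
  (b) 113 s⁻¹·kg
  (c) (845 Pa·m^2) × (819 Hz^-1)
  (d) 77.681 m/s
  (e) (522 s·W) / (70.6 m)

(c)

Reference: [m·s⁻¹] · [kg] = kg·m·s⁻¹.
Each option:
  (a) N·m·s = kg·m·s⁻²·m·s = kg·m²·s⁻¹
  (b) kg·s⁻¹
  (c) [kg·m·s⁻²] · [s] = kg·m·s⁻¹  ← same
  (d) m·s⁻¹
  (e) [kg·m²·s⁻²] / [m] = kg·m·s⁻²
Only (c) matches kg·m·s⁻¹.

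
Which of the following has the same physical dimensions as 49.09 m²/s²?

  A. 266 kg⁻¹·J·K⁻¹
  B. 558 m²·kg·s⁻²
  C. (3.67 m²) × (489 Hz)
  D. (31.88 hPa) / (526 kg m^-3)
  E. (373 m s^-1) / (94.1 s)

Reference: m²·s⁻².
Each option:
  A. J·kg⁻¹·K⁻¹ = N·m·kg⁻¹·K⁻¹ = m²·s⁻²·K⁻¹
  B. kg·m²·s⁻²
  C. [m²] · [s⁻¹] = m²·s⁻¹
  D. [kg·m⁻¹·s⁻²] / [kg·m⁻³] = m²·s⁻²  ← same
  E. [m·s⁻¹] / [s] = m·s⁻²
Only D. matches m²·s⁻².

D.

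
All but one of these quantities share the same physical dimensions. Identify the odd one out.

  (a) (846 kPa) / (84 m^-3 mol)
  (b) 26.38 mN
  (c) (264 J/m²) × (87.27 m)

(a)

Expand each in SI base units:
  (a) [kg·m⁻¹·s⁻²] / [m⁻³·mol] = kg·m²·s⁻²·mol⁻¹
  (b) N = kg·m·s⁻²
  (c) [kg·s⁻²] · [m] = kg·m·s⁻²
All reduce to kg·m·s⁻² except (a), which is kg·m²·s⁻²·mol⁻¹.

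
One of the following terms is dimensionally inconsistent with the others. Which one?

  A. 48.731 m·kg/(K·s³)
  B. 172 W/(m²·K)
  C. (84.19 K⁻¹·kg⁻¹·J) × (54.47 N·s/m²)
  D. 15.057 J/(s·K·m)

B.

Reduce each to base SI dimensions:
  A. kg·m·s⁻³·K⁻¹
  B. W·m⁻²·K⁻¹ = J·s⁻¹·m⁻²·K⁻¹ = kg·s⁻³·K⁻¹
  C. [m²·s⁻²·K⁻¹] · [kg·m⁻¹·s⁻¹] = kg·m·s⁻³·K⁻¹
  D. J·s⁻¹·m⁻¹·K⁻¹ = N·m·s⁻¹·m⁻¹·K⁻¹ = kg·m·s⁻³·K⁻¹
All reduce to kg·m·s⁻³·K⁻¹ except B., which is kg·s⁻³·K⁻¹.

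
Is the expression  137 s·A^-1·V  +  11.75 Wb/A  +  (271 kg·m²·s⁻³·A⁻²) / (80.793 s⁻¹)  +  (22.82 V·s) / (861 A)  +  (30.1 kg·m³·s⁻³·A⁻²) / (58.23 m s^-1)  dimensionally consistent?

Dimensions:
  137 s·A^-1·V:  V·s·A⁻¹ = J·C⁻¹·s·A⁻¹ = kg·m²·s⁻²·A⁻²
  11.75 Wb/A:  Wb·A⁻¹ = V·s·A⁻¹ = kg·m²·s⁻²·A⁻²
  (271 kg·m²·s⁻³·A⁻²) / (80.793 s⁻¹):  [kg·m²·s⁻³·A⁻²] / [s⁻¹] = kg·m²·s⁻²·A⁻²
  (22.82 V·s) / (861 A):  [kg·m²·s⁻²·A⁻¹] / [A] = kg·m²·s⁻²·A⁻²
  (30.1 kg·m³·s⁻³·A⁻²) / (58.23 m s^-1):  [kg·m³·s⁻³·A⁻²] / [m·s⁻¹] = kg·m²·s⁻²·A⁻²
Every term reduces to kg·m²·s⁻²·A⁻².

Yes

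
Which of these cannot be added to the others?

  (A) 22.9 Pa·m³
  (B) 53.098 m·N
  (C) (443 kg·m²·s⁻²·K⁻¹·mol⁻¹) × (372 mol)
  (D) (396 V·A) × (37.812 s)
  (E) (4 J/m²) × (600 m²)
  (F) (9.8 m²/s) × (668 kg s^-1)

Expand each in SI base units:
  (A) Pa·m³ = N·m⁻²·m³ = kg·m²·s⁻²
  (B) N·m = kg·m·s⁻²·m = kg·m²·s⁻²
  (C) [kg·m²·s⁻²·K⁻¹·mol⁻¹] · [mol] = kg·m²·s⁻²·K⁻¹
  (D) [kg·m²·s⁻³] · [s] = kg·m²·s⁻²
  (E) [kg·s⁻²] · [m²] = kg·m²·s⁻²
  (F) [m²·s⁻¹] · [kg·s⁻¹] = kg·m²·s⁻²
All reduce to kg·m²·s⁻² except (C), which is kg·m²·s⁻²·K⁻¹.

(C)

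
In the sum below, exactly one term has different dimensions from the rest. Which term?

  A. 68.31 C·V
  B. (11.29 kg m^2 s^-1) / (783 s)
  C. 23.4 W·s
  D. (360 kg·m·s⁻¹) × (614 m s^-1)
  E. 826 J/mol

E.

In SI base units:
  A. C·V = s·A·J·C⁻¹ = kg·m²·s⁻²
  B. [kg·m²·s⁻¹] / [s] = kg·m²·s⁻²
  C. W·s = J·s⁻¹·s = kg·m²·s⁻²
  D. [kg·m·s⁻¹] · [m·s⁻¹] = kg·m²·s⁻²
  E. J·mol⁻¹ = N·m·mol⁻¹ = kg·m²·s⁻²·mol⁻¹
All reduce to kg·m²·s⁻² except E., which is kg·m²·s⁻²·mol⁻¹.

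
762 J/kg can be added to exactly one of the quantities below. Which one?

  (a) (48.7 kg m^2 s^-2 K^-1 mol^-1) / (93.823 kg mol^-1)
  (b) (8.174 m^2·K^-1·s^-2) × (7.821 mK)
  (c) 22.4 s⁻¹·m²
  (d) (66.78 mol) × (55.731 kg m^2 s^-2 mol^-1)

(b)

Reference: J·kg⁻¹ = N·m·kg⁻¹ = m²·s⁻².
Each option:
  (a) [kg·m²·s⁻²·K⁻¹·mol⁻¹] / [kg·mol⁻¹] = m²·s⁻²·K⁻¹
  (b) [m²·s⁻²·K⁻¹] · [K] = m²·s⁻²  ← same
  (c) m²·s⁻¹
  (d) [mol] · [kg·m²·s⁻²·mol⁻¹] = kg·m²·s⁻²
Only (b) matches m²·s⁻².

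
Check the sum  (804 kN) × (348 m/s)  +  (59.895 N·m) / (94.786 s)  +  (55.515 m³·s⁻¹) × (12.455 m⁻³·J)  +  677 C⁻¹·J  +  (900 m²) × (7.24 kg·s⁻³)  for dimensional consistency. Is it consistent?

No

Reduce each to base SI dimensions:
  (804 kN) × (348 m/s):  [kg·m·s⁻²] · [m·s⁻¹] = kg·m²·s⁻³
  (59.895 N·m) / (94.786 s):  [kg·m²·s⁻²] / [s] = kg·m²·s⁻³
  (55.515 m³·s⁻¹) × (12.455 m⁻³·J):  [m³·s⁻¹] · [kg·m⁻¹·s⁻²] = kg·m²·s⁻³
  677 C⁻¹·J:  J·C⁻¹ = N·m·(s·A)⁻¹ = kg·m²·s⁻³·A⁻¹
  (900 m²) × (7.24 kg·s⁻³):  [m²] · [kg·s⁻³] = kg·m²·s⁻³
The terms do not share a single dimension (kg·m²·s⁻³ vs kg·m²·s⁻³·A⁻¹).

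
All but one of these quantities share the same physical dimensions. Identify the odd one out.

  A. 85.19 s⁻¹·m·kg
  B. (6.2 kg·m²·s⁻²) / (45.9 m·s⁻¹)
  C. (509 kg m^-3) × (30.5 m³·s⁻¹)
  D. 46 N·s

Work out the base dimensions of each:
  A. kg·m·s⁻¹
  B. [kg·m²·s⁻²] / [m·s⁻¹] = kg·m·s⁻¹
  C. [kg·m⁻³] · [m³·s⁻¹] = kg·s⁻¹
  D. N·s = kg·m·s⁻²·s = kg·m·s⁻¹
All reduce to kg·m·s⁻¹ except C., which is kg·s⁻¹.

C.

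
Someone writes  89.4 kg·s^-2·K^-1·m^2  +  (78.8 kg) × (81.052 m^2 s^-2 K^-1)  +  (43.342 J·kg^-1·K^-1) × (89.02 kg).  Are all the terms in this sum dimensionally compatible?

Yes

Work out the base dimensions of each:
  89.4 kg·s^-2·K^-1·m^2:  kg·m²·s⁻²·K⁻¹
  (78.8 kg) × (81.052 m^2 s^-2 K^-1):  [kg] · [m²·s⁻²·K⁻¹] = kg·m²·s⁻²·K⁻¹
  (43.342 J·kg^-1·K^-1) × (89.02 kg):  [m²·s⁻²·K⁻¹] · [kg] = kg·m²·s⁻²·K⁻¹
Every term reduces to kg·m²·s⁻²·K⁻¹.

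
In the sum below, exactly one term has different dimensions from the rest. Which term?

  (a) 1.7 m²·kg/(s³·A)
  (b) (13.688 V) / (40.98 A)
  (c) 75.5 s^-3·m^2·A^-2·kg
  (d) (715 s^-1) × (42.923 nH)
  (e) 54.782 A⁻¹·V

(a)

Dimensions:
  (a) kg·m²·s⁻³·A⁻¹
  (b) [kg·m²·s⁻³·A⁻¹] / [A] = kg·m²·s⁻³·A⁻²
  (c) kg·m²·s⁻³·A⁻²
  (d) [s⁻¹] · [kg·m²·s⁻²·A⁻²] = kg·m²·s⁻³·A⁻²
  (e) V·A⁻¹ = J·C⁻¹·A⁻¹ = kg·m²·s⁻³·A⁻²
All reduce to kg·m²·s⁻³·A⁻² except (a), which is kg·m²·s⁻³·A⁻¹.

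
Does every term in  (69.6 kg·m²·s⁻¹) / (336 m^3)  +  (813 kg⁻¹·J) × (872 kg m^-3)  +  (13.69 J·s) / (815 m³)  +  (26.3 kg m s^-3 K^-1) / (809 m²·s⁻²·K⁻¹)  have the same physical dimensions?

No

Dimensions:
  (69.6 kg·m²·s⁻¹) / (336 m^3):  [kg·m²·s⁻¹] / [m³] = kg·m⁻¹·s⁻¹
  (813 kg⁻¹·J) × (872 kg m^-3):  [m²·s⁻²] · [kg·m⁻³] = kg·m⁻¹·s⁻²
  (13.69 J·s) / (815 m³):  [kg·m²·s⁻¹] / [m³] = kg·m⁻¹·s⁻¹
  (26.3 kg m s^-3 K^-1) / (809 m²·s⁻²·K⁻¹):  [kg·m·s⁻³·K⁻¹] / [m²·s⁻²·K⁻¹] = kg·m⁻¹·s⁻¹
The terms do not share a single dimension (kg·m⁻¹·s⁻² vs kg·m⁻¹·s⁻¹).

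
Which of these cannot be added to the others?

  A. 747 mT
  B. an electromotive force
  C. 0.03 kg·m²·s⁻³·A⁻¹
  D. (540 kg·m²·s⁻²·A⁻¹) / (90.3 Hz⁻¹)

In SI base units:
  A. T = Wb·m⁻² = kg·s⁻²·A⁻¹
  B. [electromotive force] = kg·m²·s⁻³·A⁻¹
  C. kg·m²·s⁻³·A⁻¹
  D. [kg·m²·s⁻²·A⁻¹] / [s] = kg·m²·s⁻³·A⁻¹
All reduce to kg·m²·s⁻³·A⁻¹ except A., which is kg·s⁻²·A⁻¹.

A.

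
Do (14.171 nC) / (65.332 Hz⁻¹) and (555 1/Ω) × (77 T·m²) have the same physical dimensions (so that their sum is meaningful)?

No

Dimensions:
  (14.171 nC) / (65.332 Hz⁻¹):  [s·A] / [s] = A
  (555 1/Ω) × (77 T·m²):  [kg⁻¹·m⁻²·s³·A²] · [kg·m²·s⁻²·A⁻¹] = s·A
A ≠ s·A, so they cannot be added.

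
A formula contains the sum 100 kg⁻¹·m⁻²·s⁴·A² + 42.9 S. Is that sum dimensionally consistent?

No

Dimensions:
  100 kg⁻¹·m⁻²·s⁴·A²:  kg⁻¹·m⁻²·s⁴·A²
  42.9 S:  S = Ω⁻¹ = kg⁻¹·m⁻²·s³·A²
kg⁻¹·m⁻²·s⁴·A² ≠ kg⁻¹·m⁻²·s³·A², so they cannot be added.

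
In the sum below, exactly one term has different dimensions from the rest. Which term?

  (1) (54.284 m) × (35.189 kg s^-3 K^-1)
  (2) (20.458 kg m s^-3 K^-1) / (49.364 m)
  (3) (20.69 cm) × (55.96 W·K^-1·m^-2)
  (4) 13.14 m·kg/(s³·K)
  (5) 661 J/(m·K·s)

Work out the base dimensions of each:
  (1) [m] · [kg·s⁻³·K⁻¹] = kg·m·s⁻³·K⁻¹
  (2) [kg·m·s⁻³·K⁻¹] / [m] = kg·s⁻³·K⁻¹
  (3) [m] · [kg·s⁻³·K⁻¹] = kg·m·s⁻³·K⁻¹
  (4) kg·m·s⁻³·K⁻¹
  (5) J·s⁻¹·m⁻¹·K⁻¹ = N·m·s⁻¹·m⁻¹·K⁻¹ = kg·m·s⁻³·K⁻¹
All reduce to kg·m·s⁻³·K⁻¹ except (2), which is kg·s⁻³·K⁻¹.

(2)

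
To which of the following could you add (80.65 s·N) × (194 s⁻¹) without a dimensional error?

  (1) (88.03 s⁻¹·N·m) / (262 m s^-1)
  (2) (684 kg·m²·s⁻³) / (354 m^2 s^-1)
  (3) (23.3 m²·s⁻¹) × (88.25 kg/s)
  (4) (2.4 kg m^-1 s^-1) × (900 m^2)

(1)

Reference: [kg·m·s⁻¹] · [s⁻¹] = kg·m·s⁻².
Each option:
  (1) [kg·m²·s⁻³] / [m·s⁻¹] = kg·m·s⁻²  ← same
  (2) [kg·m²·s⁻³] / [m²·s⁻¹] = kg·s⁻²
  (3) [m²·s⁻¹] · [kg·s⁻¹] = kg·m²·s⁻²
  (4) [kg·m⁻¹·s⁻¹] · [m²] = kg·m·s⁻¹
Only (1) matches kg·m·s⁻².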